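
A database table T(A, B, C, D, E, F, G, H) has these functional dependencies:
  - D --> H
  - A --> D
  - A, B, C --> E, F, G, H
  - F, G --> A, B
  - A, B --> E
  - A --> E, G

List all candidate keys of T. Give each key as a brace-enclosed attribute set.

{A, B, C}, {A, C, F}, {C, F, G}

Attributes never on any right-hand side: {C} — every candidate key must contain it.
{A, B, C}⁺ = {A, B, C, D, E, F, G, H} — all of the relation — so {A, B, C} is a candidate key.
{A, C, F}⁺ = {A, B, C, D, E, F, G, H} — all of the relation — so {A, C, F} is a candidate key.
{C, F, G}⁺ = {A, B, C, D, E, F, G, H} — all of the relation — so {C, F, G} is a candidate key.
These are minimal and exhaustive — every other superkey contains one of them.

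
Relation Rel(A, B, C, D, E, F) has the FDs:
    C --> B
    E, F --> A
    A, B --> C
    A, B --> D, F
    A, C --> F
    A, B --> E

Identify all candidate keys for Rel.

{A, B}⁺ = {A, B, C, D, E, F} — all of the relation — so {A, B} is a candidate key.
{A, C}⁺ = {A, B, C, D, E, F} — all of the relation — so {A, C} is a candidate key.
{B, E, F}⁺ = {A, B, C, D, E, F} — all of the relation — so {B, E, F} is a candidate key.
{C, E, F}⁺ = {A, B, C, D, E, F} — all of the relation — so {C, E, F} is a candidate key.
These are minimal and exhaustive — every other superkey contains one of them.

{A, B}, {A, C}, {B, E, F}, {C, E, F}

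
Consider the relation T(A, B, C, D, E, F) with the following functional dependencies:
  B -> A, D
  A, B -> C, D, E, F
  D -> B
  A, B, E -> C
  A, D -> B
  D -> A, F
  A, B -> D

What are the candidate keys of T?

Closure of {B} is {A, B, C, D, E, F}, the whole schema; {B} is a candidate key.
Closure of {D} is {A, B, C, D, E, F}, the whole schema; {D} is a candidate key.
These are minimal and exhaustive — every other superkey contains one of them.

{B}, {D}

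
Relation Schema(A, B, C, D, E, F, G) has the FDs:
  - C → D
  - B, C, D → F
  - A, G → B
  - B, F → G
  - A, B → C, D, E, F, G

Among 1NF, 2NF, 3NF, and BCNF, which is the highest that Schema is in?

Candidate keys: {A, B}, {A, G}. Prime attributes: {A, B, G}.
C → D: {C}⁺ = {C, D}, which is not all of the attributes, so the left side is not a superkey — BCNF is violated.
C → D determines the non-prime attribute {D} from a non-superkey — 3NF is violated.
Checking every proper subset of each key, none determines a non-prime attribute — 2NF is satisfied.

2NF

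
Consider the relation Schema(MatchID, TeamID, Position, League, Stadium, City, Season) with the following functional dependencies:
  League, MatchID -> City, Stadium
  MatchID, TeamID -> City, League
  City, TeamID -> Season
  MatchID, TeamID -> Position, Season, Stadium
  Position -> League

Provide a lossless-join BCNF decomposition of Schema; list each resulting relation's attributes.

{City, League, MatchID, Stadium}; {League, Position}; {MatchID, Position, Season, TeamID}

Candidate key of the original relation: {MatchID, TeamID}.
{City, League, MatchID, Position, Season, Stadium, TeamID}: {League, MatchID} determines {City, League, MatchID, Stadium} here but is not a superkey — split on League, MatchID -> City, Stadium, giving {City, League, MatchID, Stadium} and {League, MatchID, Position, Season, TeamID}.
{City, League, MatchID, Stadium}: every determinant is a superkey — BCNF.
{League, MatchID, Position, Season, TeamID}: {Position} determines {League, Position} here but is not a superkey — split on Position -> League, giving {League, Position} and {MatchID, Position, Season, TeamID}.
{League, Position}: every determinant is a superkey — BCNF.
{MatchID, Position, Season, TeamID}: every determinant is a superkey — BCNF.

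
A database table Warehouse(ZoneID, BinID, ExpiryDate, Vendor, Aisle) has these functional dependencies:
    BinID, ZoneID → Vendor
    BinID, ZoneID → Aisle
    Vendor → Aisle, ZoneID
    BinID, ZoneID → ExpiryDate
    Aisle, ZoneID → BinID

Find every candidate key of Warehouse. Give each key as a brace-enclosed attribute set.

Closure of {Vendor} is {Aisle, BinID, ExpiryDate, Vendor, ZoneID}, the whole schema; {Vendor} is a candidate key.
Closure of {Aisle, ZoneID} is {Aisle, BinID, ExpiryDate, Vendor, ZoneID}, the whole schema; {Aisle, ZoneID} is a candidate key.
Closure of {BinID, ZoneID} is {Aisle, BinID, ExpiryDate, Vendor, ZoneID}, the whole schema; {BinID, ZoneID} is a candidate key.
Any other superkey properly contains one of these, so there are no further candidate keys.

{Aisle, ZoneID}, {BinID, ZoneID}, {Vendor}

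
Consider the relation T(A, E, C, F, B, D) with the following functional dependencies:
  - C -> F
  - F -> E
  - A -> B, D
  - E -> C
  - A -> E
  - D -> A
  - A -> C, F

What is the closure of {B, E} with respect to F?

{B, C, E, F}

Start with {B, E}.
E -> C applies; add {C} → now {B, C, E}.
C -> F applies; add {F} → now {B, C, E, F}.
No further FD applies.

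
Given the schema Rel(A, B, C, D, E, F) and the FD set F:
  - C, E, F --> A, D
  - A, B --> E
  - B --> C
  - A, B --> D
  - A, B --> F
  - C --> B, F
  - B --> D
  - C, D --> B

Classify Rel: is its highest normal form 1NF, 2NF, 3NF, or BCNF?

1NF

Candidate keys: {A, B}, {A, C}, {B, E}, {C, E}. Prime attributes: {A, B, C, E}.
B --> C: {B}⁺ = {B, C, D, F}, which is not all of the attributes, so the left side is not a superkey — BCNF is violated.
Because {F} is non-prime and the left side of C --> B, F is not a superkey, the relation is not in 3NF.
The proper key subset {B} of {A, B} determines non-prime {D, F}, so the relation is not even in 2NF.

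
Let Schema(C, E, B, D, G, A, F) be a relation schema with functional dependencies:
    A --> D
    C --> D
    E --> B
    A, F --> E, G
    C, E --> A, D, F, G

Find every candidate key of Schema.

{A, C, F}, {C, E}

{C} never appears on the right of any FD, so every key must include it.
{C, E} is a candidate key since {C, E}⁺ = {A, B, C, D, E, F, G} covers every attribute.
{A, C, F} is a candidate key since {A, C, F}⁺ = {A, B, C, D, E, F, G} covers every attribute.
No proper subset of any of these is a key, and no other minimal superkey exists.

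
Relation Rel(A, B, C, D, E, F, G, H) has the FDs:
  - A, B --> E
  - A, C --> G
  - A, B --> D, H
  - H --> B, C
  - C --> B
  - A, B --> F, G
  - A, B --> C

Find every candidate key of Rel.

Attributes never on any right-hand side: {A} — every candidate key must contain it.
{A, B}⁺ = {A, B, C, D, E, F, G, H} — all of the relation — so {A, B} is a candidate key.
{A, C}⁺ = {A, B, C, D, E, F, G, H} — all of the relation — so {A, C} is a candidate key.
{A, H}⁺ = {A, B, C, D, E, F, G, H} — all of the relation — so {A, H} is a candidate key.
Any other superkey properly contains one of these, so there are no further candidate keys.

{A, B}, {A, C}, {A, H}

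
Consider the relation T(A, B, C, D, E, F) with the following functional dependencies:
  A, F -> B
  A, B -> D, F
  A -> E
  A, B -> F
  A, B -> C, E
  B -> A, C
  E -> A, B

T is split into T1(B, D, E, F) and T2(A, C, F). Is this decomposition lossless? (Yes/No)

The shared attributes are {F} and {F}⁺ = {F}.
T1 ⊄ {F} and T2 ⊄ {F}, so the split is lossy.

No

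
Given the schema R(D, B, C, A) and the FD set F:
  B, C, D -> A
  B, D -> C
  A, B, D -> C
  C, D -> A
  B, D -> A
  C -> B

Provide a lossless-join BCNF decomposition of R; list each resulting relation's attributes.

Candidate keys of the original relation: {B, D}, {C, D}.
In {A, B, C, D}, {C} is not a superkey ({C}⁺ restricted to this set is {B, C}), so split on C -> B into {B, C} and {A, C, D}.
{B, C}: every determinant is a superkey — BCNF.
{A, C, D}: every determinant is a superkey — BCNF.

{A, C, D}; {B, C}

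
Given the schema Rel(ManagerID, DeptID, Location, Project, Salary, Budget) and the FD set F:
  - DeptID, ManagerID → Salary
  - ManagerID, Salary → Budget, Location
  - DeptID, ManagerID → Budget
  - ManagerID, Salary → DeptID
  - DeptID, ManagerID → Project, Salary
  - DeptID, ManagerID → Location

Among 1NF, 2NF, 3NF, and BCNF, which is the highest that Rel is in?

BCNF

Candidate keys: {DeptID, ManagerID}, {ManagerID, Salary}. Prime attributes: {DeptID, ManagerID, Salary}.
Each dependency's left side is a superkey — BCNF holds.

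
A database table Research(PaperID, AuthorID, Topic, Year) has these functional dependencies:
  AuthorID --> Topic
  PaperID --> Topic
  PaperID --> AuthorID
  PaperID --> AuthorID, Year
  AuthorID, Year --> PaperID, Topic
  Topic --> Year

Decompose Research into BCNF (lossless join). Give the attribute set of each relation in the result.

{AuthorID, PaperID, Topic}; {Topic, Year}

Candidate keys of the original relation: {AuthorID}, {PaperID}.
{AuthorID, PaperID, Topic, Year}: {Topic} determines {Topic, Year} here but is not a superkey — split on Topic --> Year, giving {Topic, Year} and {AuthorID, PaperID, Topic}.
{Topic, Year}: every determinant is a superkey — BCNF.
{AuthorID, PaperID, Topic}: every determinant is a superkey — BCNF.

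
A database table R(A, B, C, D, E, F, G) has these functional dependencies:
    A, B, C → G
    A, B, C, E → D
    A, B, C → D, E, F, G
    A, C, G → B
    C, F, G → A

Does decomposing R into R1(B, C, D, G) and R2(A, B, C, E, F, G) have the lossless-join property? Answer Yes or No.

No

R1 ∩ R2 = {B, C, G}; its closure under F is {B, C, G}.
Neither R1 nor R2 is contained in that closure, so the decomposition is lossy.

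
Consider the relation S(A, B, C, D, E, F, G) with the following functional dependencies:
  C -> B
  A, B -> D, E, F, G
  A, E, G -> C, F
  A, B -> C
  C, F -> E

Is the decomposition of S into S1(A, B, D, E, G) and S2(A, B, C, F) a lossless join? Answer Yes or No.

Yes

The shared attributes are {A, B} and {A, B}⁺ = {A, B, C, D, E, F, G}.
This includes all of S1, so the common attributes are a superkey of S1 — the join is lossless.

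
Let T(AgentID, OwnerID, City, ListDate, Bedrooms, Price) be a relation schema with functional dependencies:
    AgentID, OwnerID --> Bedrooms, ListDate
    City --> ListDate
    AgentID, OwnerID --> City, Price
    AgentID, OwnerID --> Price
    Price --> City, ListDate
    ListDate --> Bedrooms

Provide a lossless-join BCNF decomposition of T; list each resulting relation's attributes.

{AgentID, OwnerID, Price}; {Bedrooms, ListDate}; {City, ListDate}; {City, Price}

Candidate key of the original relation: {AgentID, OwnerID}.
In {AgentID, Bedrooms, City, ListDate, OwnerID, Price}, {City} is not a superkey ({City}⁺ restricted to this set is {Bedrooms, City, ListDate}), so split on City --> Bedrooms, ListDate into {Bedrooms, City, ListDate} and {AgentID, City, OwnerID, Price}.
In {Bedrooms, City, ListDate}, {ListDate} is not a superkey ({ListDate}⁺ restricted to this set is {Bedrooms, ListDate}), so split on ListDate --> Bedrooms into {Bedrooms, ListDate} and {City, ListDate}.
{Bedrooms, ListDate}: every determinant is a superkey — BCNF.
{City, ListDate}: every determinant is a superkey — BCNF.
In {AgentID, City, OwnerID, Price}, {Price} is not a superkey ({Price}⁺ restricted to this set is {City, Price}), so split on Price --> City into {City, Price} and {AgentID, OwnerID, Price}.
{City, Price}: every determinant is a superkey — BCNF.
{AgentID, OwnerID, Price}: every determinant is a superkey — BCNF.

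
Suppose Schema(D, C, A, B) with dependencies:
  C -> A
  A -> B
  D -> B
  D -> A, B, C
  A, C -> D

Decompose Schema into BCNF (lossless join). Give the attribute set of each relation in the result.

Candidate keys of the original relation: {C}, {D}.
Within {A, B, C, D}: {A}⁺ ∩ {A, B, C, D} = {A, B}, not the whole set, so A -> B violates BCNF; decompose into {A, B} and {A, C, D}.
{A, B} has no BCNF violation.
{A, C, D} has no BCNF violation.

{A, B}; {A, C, D}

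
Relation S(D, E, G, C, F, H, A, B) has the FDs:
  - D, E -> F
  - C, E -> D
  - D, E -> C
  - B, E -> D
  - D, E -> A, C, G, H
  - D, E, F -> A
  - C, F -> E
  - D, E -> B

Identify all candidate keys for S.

{B, E}, {C, E}, {C, F}, {D, E}

{B, E}⁺ = {A, B, C, D, E, F, G, H}, which is every attribute, so {B, E} is a candidate key.
{C, E}⁺ = {A, B, C, D, E, F, G, H}, which is every attribute, so {C, E} is a candidate key.
{C, F}⁺ = {A, B, C, D, E, F, G, H}, which is every attribute, so {C, F} is a candidate key.
{D, E}⁺ = {A, B, C, D, E, F, G, H}, which is every attribute, so {D, E} is a candidate key.
No proper subset of any of these is a key, and no other minimal superkey exists.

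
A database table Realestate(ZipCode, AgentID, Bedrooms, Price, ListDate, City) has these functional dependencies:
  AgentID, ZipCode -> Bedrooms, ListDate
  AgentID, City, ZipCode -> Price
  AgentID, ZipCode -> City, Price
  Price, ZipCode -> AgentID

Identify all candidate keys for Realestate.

{ZipCode} never appears on the right of any FD, so every key must include it.
Closure of {AgentID, ZipCode} is {AgentID, Bedrooms, City, ListDate, Price, ZipCode}, the whole schema; {AgentID, ZipCode} is a candidate key.
Closure of {Price, ZipCode} is {AgentID, Bedrooms, City, ListDate, Price, ZipCode}, the whole schema; {Price, ZipCode} is a candidate key.
These are minimal and exhaustive — every other superkey contains one of them.

{AgentID, ZipCode}, {Price, ZipCode}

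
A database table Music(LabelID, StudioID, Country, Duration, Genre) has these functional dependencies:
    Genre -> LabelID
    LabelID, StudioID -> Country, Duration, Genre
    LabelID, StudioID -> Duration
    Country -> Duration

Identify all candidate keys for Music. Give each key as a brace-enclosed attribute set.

{StudioID} never appears on the right of any FD, so every key must include it.
{Genre, StudioID}⁺ = {Country, Duration, Genre, LabelID, StudioID}, which is every attribute, so {Genre, StudioID} is a candidate key.
{LabelID, StudioID}⁺ = {Country, Duration, Genre, LabelID, StudioID}, which is every attribute, so {LabelID, StudioID} is a candidate key.
No proper subset of any of these is a key, and no other minimal superkey exists.

{Genre, StudioID}, {LabelID, StudioID}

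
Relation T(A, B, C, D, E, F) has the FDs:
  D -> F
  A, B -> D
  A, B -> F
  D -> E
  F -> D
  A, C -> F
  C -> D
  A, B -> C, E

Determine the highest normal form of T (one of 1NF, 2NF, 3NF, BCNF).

2NF

Candidate key: {A, B}. Prime attributes: {A, B}.
D -> F: {D}⁺ = {D, E, F}, which is not all of the attributes, so the left side is not a superkey — BCNF is violated.
D -> F determines the non-prime attribute {F} from a non-superkey — 3NF is violated.
No non-prime attribute depends on a proper subset of any candidate key, so 2NF holds.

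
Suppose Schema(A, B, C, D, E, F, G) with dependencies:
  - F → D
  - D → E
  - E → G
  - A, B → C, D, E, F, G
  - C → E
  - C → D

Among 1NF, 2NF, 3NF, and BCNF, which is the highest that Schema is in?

2NF

Candidate key: {A, B}. Prime attributes: {A, B}.
F → D: {F}⁺ = {D, E, F, G}, which is not all of the attributes, so the left side is not a superkey — BCNF is violated.
F → D has non-prime {D} on the right and a non-superkey on the left, so 3NF fails.
Checking every proper subset of each key, none determines a non-prime attribute — 2NF is satisfied.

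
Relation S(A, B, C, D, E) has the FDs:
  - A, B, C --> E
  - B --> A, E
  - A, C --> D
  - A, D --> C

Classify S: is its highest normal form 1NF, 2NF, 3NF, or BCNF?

1NF

Candidate keys: {B, C}, {B, D}. Prime attributes: {B, C, D}.
B --> A, E breaks BCNF: {B}⁺ = {A, B, E}, so {B} is not a superkey.
B --> A, E determines the non-prime attributes {A, E} from a non-superkey — 3NF is violated.
{B} is a proper subset of the key {B, C}, and {B}⁺ contains the non-prime attributes {A, E} — a partial dependency, so 2NF is violated.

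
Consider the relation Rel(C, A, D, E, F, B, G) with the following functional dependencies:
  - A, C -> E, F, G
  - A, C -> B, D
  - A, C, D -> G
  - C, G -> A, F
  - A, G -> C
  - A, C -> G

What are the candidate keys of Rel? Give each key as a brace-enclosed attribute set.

{A, C} is a candidate key since {A, C}⁺ = {A, B, C, D, E, F, G} covers every attribute.
{A, G} is a candidate key since {A, G}⁺ = {A, B, C, D, E, F, G} covers every attribute.
{C, G} is a candidate key since {C, G}⁺ = {A, B, C, D, E, F, G} covers every attribute.
No proper subset of any of these is a key, and no other minimal superkey exists.

{A, C}, {A, G}, {C, G}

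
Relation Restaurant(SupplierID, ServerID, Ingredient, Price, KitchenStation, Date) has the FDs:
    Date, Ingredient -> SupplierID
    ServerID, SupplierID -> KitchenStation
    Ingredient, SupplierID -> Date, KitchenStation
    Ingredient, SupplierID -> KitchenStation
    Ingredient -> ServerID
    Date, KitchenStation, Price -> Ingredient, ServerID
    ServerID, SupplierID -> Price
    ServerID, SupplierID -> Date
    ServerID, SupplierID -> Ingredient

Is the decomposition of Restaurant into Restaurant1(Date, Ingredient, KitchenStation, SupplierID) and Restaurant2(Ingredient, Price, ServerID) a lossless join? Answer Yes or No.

The shared attributes are {Ingredient} and {Ingredient}⁺ = {Ingredient, ServerID}.
Neither Restaurant1 nor Restaurant2 is contained in that closure, so the decomposition is lossy.

No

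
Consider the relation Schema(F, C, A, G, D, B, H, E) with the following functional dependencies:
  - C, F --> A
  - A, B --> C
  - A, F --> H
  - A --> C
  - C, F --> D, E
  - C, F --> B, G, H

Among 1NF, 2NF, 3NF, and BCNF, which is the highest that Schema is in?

3NF

Candidate keys: {A, F}, {C, F}. Prime attributes: {A, C, F}.
For A, B --> C we have {A, B}⁺ = {A, B, C}; {A, B} is not a superkey, so BCNF fails.
But every attribute on its right side ({C}) is prime, and the same holds for every other non-superkey FD, so 3NF still holds.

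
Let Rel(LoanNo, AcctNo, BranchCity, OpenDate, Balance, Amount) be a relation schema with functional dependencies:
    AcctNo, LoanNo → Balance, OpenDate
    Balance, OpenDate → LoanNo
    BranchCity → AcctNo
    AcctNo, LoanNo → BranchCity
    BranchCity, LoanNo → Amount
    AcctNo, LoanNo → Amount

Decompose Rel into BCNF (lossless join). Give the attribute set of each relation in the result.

Candidate keys of the original relation: {AcctNo, Balance, OpenDate}, {AcctNo, LoanNo}, {Balance, BranchCity, OpenDate}, {BranchCity, LoanNo}.
Within {AcctNo, Amount, Balance, BranchCity, LoanNo, OpenDate}: {Balance, OpenDate}⁺ ∩ {AcctNo, Amount, Balance, BranchCity, LoanNo, OpenDate} = {Balance, LoanNo, OpenDate}, not the whole set, so Balance, OpenDate → LoanNo violates BCNF; decompose into {Balance, LoanNo, OpenDate} and {AcctNo, Amount, Balance, BranchCity, OpenDate}.
{Balance, LoanNo, OpenDate} is in BCNF.
Within {AcctNo, Amount, Balance, BranchCity, OpenDate}: {BranchCity}⁺ ∩ {AcctNo, Amount, Balance, BranchCity, OpenDate} = {AcctNo, BranchCity}, not the whole set, so BranchCity → AcctNo violates BCNF; decompose into {AcctNo, BranchCity} and {Amount, Balance, BranchCity, OpenDate}.
{AcctNo, BranchCity} is in BCNF.
{Amount, Balance, BranchCity, OpenDate} is in BCNF.

{AcctNo, BranchCity}; {Amount, Balance, BranchCity, OpenDate}; {Balance, LoanNo, OpenDate}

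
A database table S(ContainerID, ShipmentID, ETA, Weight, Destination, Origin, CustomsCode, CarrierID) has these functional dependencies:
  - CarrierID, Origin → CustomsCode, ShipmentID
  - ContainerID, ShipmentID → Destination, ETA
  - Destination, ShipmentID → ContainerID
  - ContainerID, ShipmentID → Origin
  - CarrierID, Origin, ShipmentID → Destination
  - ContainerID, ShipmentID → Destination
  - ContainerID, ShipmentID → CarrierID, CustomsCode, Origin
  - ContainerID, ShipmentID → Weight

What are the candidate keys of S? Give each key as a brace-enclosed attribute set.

{CarrierID, Origin}, {ContainerID, ShipmentID}, {Destination, ShipmentID}

{CarrierID, Origin} is a candidate key since {CarrierID, Origin}⁺ = {CarrierID, ContainerID, CustomsCode, Destination, ETA, Origin, ShipmentID, Weight} covers every attribute.
{ContainerID, ShipmentID} is a candidate key since {ContainerID, ShipmentID}⁺ = {CarrierID, ContainerID, CustomsCode, Destination, ETA, Origin, ShipmentID, Weight} covers every attribute.
{Destination, ShipmentID} is a candidate key since {Destination, ShipmentID}⁺ = {CarrierID, ContainerID, CustomsCode, Destination, ETA, Origin, ShipmentID, Weight} covers every attribute.
These are minimal and exhaustive — every other superkey contains one of them.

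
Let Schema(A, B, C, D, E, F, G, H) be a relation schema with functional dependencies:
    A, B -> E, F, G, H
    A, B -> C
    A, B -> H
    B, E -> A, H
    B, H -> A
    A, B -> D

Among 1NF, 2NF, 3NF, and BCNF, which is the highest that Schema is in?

Candidate keys: {A, B}, {B, E}, {B, H}. Prime attributes: {A, B, E, H}.
Each dependency's left side is a superkey — BCNF holds.

BCNF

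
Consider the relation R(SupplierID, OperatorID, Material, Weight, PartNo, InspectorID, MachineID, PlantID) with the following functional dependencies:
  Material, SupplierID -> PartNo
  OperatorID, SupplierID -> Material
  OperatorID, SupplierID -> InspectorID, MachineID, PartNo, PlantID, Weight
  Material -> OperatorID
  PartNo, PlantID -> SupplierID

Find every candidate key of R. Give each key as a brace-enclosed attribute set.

{Material, SupplierID} is a candidate key since {Material, SupplierID}⁺ = {InspectorID, MachineID, Material, OperatorID, PartNo, PlantID, SupplierID, Weight} covers every attribute.
{OperatorID, SupplierID} is a candidate key since {OperatorID, SupplierID}⁺ = {InspectorID, MachineID, Material, OperatorID, PartNo, PlantID, SupplierID, Weight} covers every attribute.
{Material, PartNo, PlantID} is a candidate key since {Material, PartNo, PlantID}⁺ = {InspectorID, MachineID, Material, OperatorID, PartNo, PlantID, SupplierID, Weight} covers every attribute.
{OperatorID, PartNo, PlantID} is a candidate key since {OperatorID, PartNo, PlantID}⁺ = {InspectorID, MachineID, Material, OperatorID, PartNo, PlantID, SupplierID, Weight} covers every attribute.
No proper subset of any of these is a key, and no other minimal superkey exists.

{Material, PartNo, PlantID}, {Material, SupplierID}, {OperatorID, PartNo, PlantID}, {OperatorID, SupplierID}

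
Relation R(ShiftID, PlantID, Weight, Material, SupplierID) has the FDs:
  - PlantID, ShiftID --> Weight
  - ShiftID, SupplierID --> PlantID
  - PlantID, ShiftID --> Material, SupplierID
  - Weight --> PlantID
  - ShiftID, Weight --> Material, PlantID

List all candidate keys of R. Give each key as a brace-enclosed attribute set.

{PlantID, ShiftID}, {ShiftID, SupplierID}, {ShiftID, Weight}

{ShiftID} never appears on the right of any FD, so every key must include it.
{PlantID, ShiftID}⁺ = {Material, PlantID, ShiftID, SupplierID, Weight} — all of the relation — so {PlantID, ShiftID} is a candidate key.
{ShiftID, SupplierID}⁺ = {Material, PlantID, ShiftID, SupplierID, Weight} — all of the relation — so {ShiftID, SupplierID} is a candidate key.
{ShiftID, Weight}⁺ = {Material, PlantID, ShiftID, SupplierID, Weight} — all of the relation — so {ShiftID, Weight} is a candidate key.
Any other superkey properly contains one of these, so there are no further candidate keys.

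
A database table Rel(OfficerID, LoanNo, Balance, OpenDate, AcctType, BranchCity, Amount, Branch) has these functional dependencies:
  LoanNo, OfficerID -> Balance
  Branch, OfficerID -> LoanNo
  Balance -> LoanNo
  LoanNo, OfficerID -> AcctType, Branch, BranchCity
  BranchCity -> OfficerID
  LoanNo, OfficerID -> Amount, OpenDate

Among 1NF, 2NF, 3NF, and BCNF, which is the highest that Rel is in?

Candidate keys: {Balance, BranchCity}, {Balance, OfficerID}, {Branch, BranchCity}, {Branch, OfficerID}, {BranchCity, LoanNo}, {LoanNo, OfficerID}. Prime attributes: {Balance, Branch, BranchCity, LoanNo, OfficerID}.
Balance -> LoanNo: {Balance}⁺ = {Balance, LoanNo}, which is not all of the attributes, so the left side is not a superkey — BCNF is violated.
Since {LoanNo} ⊆ prime attributes and every other non-superkey FD also has a prime right side, the schema is in 3NF.

3NF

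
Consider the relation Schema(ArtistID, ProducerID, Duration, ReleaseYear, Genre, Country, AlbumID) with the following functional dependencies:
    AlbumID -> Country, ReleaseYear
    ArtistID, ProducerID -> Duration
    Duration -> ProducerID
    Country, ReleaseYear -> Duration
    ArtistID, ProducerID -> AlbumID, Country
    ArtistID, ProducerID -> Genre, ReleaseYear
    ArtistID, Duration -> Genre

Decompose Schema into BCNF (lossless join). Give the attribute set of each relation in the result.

{AlbumID, ArtistID, Genre}; {AlbumID, Country, ReleaseYear}; {Country, Duration, ReleaseYear}; {Duration, ProducerID}

Candidate keys of the original relation: {AlbumID, ArtistID}, {ArtistID, Country, ReleaseYear}, {ArtistID, Duration}, {ArtistID, ProducerID}.
Within {AlbumID, ArtistID, Country, Duration, Genre, ProducerID, ReleaseYear}: {AlbumID}⁺ ∩ {AlbumID, ArtistID, Country, Duration, Genre, ProducerID, ReleaseYear} = {AlbumID, Country, Duration, ProducerID, ReleaseYear}, not the whole set, so AlbumID -> Country, Duration, ProducerID, ReleaseYear violates BCNF; decompose into {AlbumID, Country, Duration, ProducerID, ReleaseYear} and {AlbumID, ArtistID, Genre}.
Within {AlbumID, Country, Duration, ProducerID, ReleaseYear}: {Duration}⁺ ∩ {AlbumID, Country, Duration, ProducerID, ReleaseYear} = {Duration, ProducerID}, not the whole set, so Duration -> ProducerID violates BCNF; decompose into {Duration, ProducerID} and {AlbumID, Country, Duration, ReleaseYear}.
{Duration, ProducerID} has no BCNF violation.
Within {AlbumID, Country, Duration, ReleaseYear}: {Country, ReleaseYear}⁺ ∩ {AlbumID, Country, Duration, ReleaseYear} = {Country, Duration, ReleaseYear}, not the whole set, so Country, ReleaseYear -> Duration violates BCNF; decompose into {Country, Duration, ReleaseYear} and {AlbumID, Country, ReleaseYear}.
{Country, Duration, ReleaseYear} has no BCNF violation.
{AlbumID, Country, ReleaseYear} has no BCNF violation.
{AlbumID, ArtistID, Genre} has no BCNF violation.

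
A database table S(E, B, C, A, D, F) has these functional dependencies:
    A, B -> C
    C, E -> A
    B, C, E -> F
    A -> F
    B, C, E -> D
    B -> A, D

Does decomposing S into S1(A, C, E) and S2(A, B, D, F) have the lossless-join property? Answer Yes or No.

No

The shared attributes are {A} and {A}⁺ = {A, F}.
The closure covers neither S1 nor S2 entirely; the join is not lossless.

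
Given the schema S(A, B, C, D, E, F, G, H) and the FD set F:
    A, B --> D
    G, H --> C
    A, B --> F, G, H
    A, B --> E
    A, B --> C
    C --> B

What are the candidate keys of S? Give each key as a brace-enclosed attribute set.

{A, B}, {A, C}, {A, G, H}

No FD produces {A}, so it must be in every candidate key.
{A, B} is a candidate key since {A, B}⁺ = {A, B, C, D, E, F, G, H} covers every attribute.
{A, C} is a candidate key since {A, C}⁺ = {A, B, C, D, E, F, G, H} covers every attribute.
{A, G, H} is a candidate key since {A, G, H}⁺ = {A, B, C, D, E, F, G, H} covers every attribute.
No proper subset of any of these is a key, and no other minimal superkey exists.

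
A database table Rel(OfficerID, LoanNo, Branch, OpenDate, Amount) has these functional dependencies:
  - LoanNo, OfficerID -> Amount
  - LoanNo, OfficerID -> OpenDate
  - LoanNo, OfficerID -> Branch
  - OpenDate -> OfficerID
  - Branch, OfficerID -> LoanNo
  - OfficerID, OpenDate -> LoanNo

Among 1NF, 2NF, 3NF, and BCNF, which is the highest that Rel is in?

Candidate keys: {Branch, OfficerID}, {LoanNo, OfficerID}, {OpenDate}. Prime attributes: {Branch, LoanNo, OfficerID, OpenDate}.
The left-hand side of every FD is a superkey, so BCNF is satisfied.

BCNF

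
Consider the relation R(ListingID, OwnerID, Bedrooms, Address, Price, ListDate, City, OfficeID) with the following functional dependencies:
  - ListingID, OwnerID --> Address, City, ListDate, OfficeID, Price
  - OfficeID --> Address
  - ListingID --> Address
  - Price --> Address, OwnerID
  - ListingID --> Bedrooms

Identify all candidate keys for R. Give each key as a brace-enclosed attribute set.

{ListingID} never appears on the right of any FD, so every key must include it.
{ListingID, OwnerID} is a candidate key since {ListingID, OwnerID}⁺ = {Address, Bedrooms, City, ListDate, ListingID, OfficeID, OwnerID, Price} covers every attribute.
{ListingID, Price} is a candidate key since {ListingID, Price}⁺ = {Address, Bedrooms, City, ListDate, ListingID, OfficeID, OwnerID, Price} covers every attribute.
No proper subset of any of these is a key, and no other minimal superkey exists.

{ListingID, OwnerID}, {ListingID, Price}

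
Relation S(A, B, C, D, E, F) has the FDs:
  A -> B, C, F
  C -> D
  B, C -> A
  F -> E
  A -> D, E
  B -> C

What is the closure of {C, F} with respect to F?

{C, D, E, F}

Start with {C, F}.
C -> D applies; add {D} → now {C, D, F}.
F -> E applies; add {E} → now {C, D, E, F}.
No further FD applies.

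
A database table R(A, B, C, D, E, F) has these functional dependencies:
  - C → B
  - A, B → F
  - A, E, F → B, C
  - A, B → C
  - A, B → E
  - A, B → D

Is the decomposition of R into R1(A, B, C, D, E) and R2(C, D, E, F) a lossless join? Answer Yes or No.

No

R1 ∩ R2 = {C, D, E}; its closure under F is {B, C, D, E}.
Neither R1 nor R2 is contained in that closure, so the decomposition is lossy.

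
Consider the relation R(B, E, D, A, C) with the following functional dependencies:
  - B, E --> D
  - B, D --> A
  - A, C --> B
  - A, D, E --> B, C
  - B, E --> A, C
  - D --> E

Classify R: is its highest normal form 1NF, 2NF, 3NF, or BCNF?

3NF

Candidate keys: {A, C, E}, {A, D}, {B, D}, {B, E}. Prime attributes: {A, B, C, D, E}.
A, C --> B: {A, C}⁺ = {A, B, C}, which is not all of the attributes, so the left side is not a superkey — BCNF is violated.
But every attribute on its right side ({B}) is prime, and the same holds for every other non-superkey FD, so 3NF still holds.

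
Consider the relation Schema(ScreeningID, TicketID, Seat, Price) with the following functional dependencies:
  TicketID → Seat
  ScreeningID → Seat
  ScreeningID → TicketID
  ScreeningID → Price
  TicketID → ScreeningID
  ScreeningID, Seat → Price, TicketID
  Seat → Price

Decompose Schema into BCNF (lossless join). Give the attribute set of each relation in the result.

{Price, Seat}; {ScreeningID, Seat, TicketID}

Candidate keys of the original relation: {ScreeningID}, {TicketID}.
In {Price, ScreeningID, Seat, TicketID}, {Seat} is not a superkey ({Seat}⁺ restricted to this set is {Price, Seat}), so split on Seat → Price into {Price, Seat} and {ScreeningID, Seat, TicketID}.
{Price, Seat} has no BCNF violation.
{ScreeningID, Seat, TicketID} has no BCNF violation.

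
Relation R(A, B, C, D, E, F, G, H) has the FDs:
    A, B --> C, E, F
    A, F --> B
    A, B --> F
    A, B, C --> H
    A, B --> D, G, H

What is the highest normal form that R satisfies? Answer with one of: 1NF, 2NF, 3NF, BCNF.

Candidate keys: {A, B}, {A, F}. Prime attributes: {A, B, F}.
Each dependency's left side is a superkey — BCNF holds.

BCNF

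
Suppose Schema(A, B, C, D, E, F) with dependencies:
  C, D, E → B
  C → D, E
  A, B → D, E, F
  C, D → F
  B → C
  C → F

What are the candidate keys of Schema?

{A} never appears on the right of any FD, so every key must include it.
Closure of {A, B} is {A, B, C, D, E, F}, the whole schema; {A, B} is a candidate key.
Closure of {A, C} is {A, B, C, D, E, F}, the whole schema; {A, C} is a candidate key.
These are minimal and exhaustive — every other superkey contains one of them.

{A, B}, {A, C}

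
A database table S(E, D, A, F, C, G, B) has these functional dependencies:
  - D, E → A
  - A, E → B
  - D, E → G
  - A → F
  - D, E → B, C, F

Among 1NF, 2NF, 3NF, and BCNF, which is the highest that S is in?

2NF

Candidate key: {D, E}. Prime attributes: {D, E}.
A, E → B: {A, E}⁺ = {A, B, E, F}, which is not all of the attributes, so the left side is not a superkey — BCNF is violated.
A, E → B has non-prime {B} on the right and a non-superkey on the left, so 3NF fails.
No non-prime attribute depends on a proper subset of any candidate key, so 2NF holds.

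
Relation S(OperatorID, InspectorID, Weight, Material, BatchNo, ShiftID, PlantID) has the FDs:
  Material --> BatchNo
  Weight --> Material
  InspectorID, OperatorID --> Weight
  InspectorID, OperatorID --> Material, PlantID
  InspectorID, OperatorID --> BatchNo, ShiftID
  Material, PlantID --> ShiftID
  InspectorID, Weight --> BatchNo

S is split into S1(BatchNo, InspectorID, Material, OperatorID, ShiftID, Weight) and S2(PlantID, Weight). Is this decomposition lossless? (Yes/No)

S1 ∩ S2 = {Weight}; its closure under F is {BatchNo, Material, Weight}.
S1 ⊄ {BatchNo, Material, Weight} and S2 ⊄ {BatchNo, Material, Weight}, so the split is lossy.

No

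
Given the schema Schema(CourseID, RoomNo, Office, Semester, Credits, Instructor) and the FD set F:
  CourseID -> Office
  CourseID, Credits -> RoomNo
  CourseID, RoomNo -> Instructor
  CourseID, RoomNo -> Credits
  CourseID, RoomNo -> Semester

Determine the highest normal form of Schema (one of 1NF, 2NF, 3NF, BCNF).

Candidate keys: {CourseID, Credits}, {CourseID, RoomNo}. Prime attributes: {CourseID, Credits, RoomNo}.
For CourseID -> Office we have {CourseID}⁺ = {CourseID, Office}; {CourseID} is not a superkey, so BCNF fails.
CourseID -> Office determines the non-prime attribute {Office} from a non-superkey — 3NF is violated.
Since {CourseID} ⊂ {CourseID, Credits} and {CourseID}⁺ ⊇ {Office} with {Office} non-prime, there is a partial dependency; 2NF fails.

1NF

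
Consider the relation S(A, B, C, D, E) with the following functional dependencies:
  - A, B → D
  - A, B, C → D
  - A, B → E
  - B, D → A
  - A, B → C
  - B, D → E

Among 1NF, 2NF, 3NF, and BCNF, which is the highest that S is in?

Candidate keys: {A, B}, {B, D}. Prime attributes: {A, B, D}.
Each dependency's left side is a superkey — BCNF holds.

BCNF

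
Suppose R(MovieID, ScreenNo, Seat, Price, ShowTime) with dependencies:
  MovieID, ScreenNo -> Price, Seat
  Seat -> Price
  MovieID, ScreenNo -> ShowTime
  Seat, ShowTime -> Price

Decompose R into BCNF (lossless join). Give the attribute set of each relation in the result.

Candidate key of the original relation: {MovieID, ScreenNo}.
In {MovieID, Price, ScreenNo, Seat, ShowTime}, {Seat} is not a superkey ({Seat}⁺ restricted to this set is {Price, Seat}), so split on Seat -> Price into {Price, Seat} and {MovieID, ScreenNo, Seat, ShowTime}.
{Price, Seat} has no BCNF violation.
{MovieID, ScreenNo, Seat, ShowTime} has no BCNF violation.

{MovieID, ScreenNo, Seat, ShowTime}; {Price, Seat}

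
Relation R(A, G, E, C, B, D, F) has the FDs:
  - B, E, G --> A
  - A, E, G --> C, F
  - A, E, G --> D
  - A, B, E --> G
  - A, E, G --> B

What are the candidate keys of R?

{A, B, E}, {A, E, G}, {B, E, G}

Attributes never on any right-hand side: {E} — every candidate key must contain it.
{A, B, E}⁺ = {A, B, C, D, E, F, G}, which is every attribute, so {A, B, E} is a candidate key.
{A, E, G}⁺ = {A, B, C, D, E, F, G}, which is every attribute, so {A, E, G} is a candidate key.
{B, E, G}⁺ = {A, B, C, D, E, F, G}, which is every attribute, so {B, E, G} is a candidate key.
These are minimal and exhaustive — every other superkey contains one of them.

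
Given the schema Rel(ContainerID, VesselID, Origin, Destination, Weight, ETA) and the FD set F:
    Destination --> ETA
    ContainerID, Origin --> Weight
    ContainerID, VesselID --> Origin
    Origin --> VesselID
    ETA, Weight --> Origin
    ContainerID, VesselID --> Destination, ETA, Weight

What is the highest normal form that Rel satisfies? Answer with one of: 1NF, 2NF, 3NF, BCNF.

3NF

Candidate keys: {ContainerID, Destination, Weight}, {ContainerID, ETA, Weight}, {ContainerID, Origin}, {ContainerID, VesselID}. Prime attributes: {ContainerID, Destination, ETA, Origin, VesselID, Weight}.
For Destination --> ETA we have {Destination}⁺ = {Destination, ETA}; {Destination} is not a superkey, so BCNF fails.
Its right-hand attributes {ETA} are all prime, as are those of every other non-superkey FD — the relation is in 3NF.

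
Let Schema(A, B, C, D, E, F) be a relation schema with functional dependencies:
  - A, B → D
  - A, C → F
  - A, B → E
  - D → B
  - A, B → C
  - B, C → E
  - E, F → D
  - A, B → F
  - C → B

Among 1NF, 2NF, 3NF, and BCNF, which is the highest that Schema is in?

3NF

Candidate keys: {A, B}, {A, C}, {A, D}, {A, E, F}. Prime attributes: {A, B, C, D, E, F}.
D → B: {D}⁺ = {B, D}, which is not all of the attributes, so the left side is not a superkey — BCNF is violated.
But every attribute on its right side ({B}) is prime, and the same holds for every other non-superkey FD, so 3NF still holds.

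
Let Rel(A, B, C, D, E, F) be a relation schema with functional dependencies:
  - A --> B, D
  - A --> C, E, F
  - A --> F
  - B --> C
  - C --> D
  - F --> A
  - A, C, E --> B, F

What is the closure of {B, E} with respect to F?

{B, C, D, E}

Start with {B, E}.
B --> C applies; add {C} → now {B, C, E}.
C --> D applies; add {D} → now {B, C, D, E}.
No further FD applies.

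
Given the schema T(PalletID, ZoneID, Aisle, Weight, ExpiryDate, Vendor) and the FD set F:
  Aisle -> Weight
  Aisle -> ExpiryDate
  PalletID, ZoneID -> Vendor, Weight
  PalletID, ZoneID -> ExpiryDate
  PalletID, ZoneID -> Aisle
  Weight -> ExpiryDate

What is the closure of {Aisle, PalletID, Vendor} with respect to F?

{Aisle, ExpiryDate, PalletID, Vendor, Weight}

Start with {Aisle, PalletID, Vendor}.
Aisle -> Weight applies; add {Weight} → now {Aisle, PalletID, Vendor, Weight}.
Aisle -> ExpiryDate applies; add {ExpiryDate} → now {Aisle, ExpiryDate, PalletID, Vendor, Weight}.
No further FD applies.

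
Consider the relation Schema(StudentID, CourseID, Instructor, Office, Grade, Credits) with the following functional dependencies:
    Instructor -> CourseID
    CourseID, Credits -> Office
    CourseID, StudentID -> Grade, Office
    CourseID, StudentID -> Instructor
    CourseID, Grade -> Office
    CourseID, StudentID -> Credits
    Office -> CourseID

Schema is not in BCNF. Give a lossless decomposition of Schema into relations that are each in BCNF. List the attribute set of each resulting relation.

Candidate keys of the original relation: {CourseID, StudentID}, {Instructor, StudentID}, {Office, StudentID}.
Within {CourseID, Credits, Grade, Instructor, Office, StudentID}: {Instructor}⁺ ∩ {CourseID, Credits, Grade, Instructor, Office, StudentID} = {CourseID, Instructor}, not the whole set, so Instructor -> CourseID violates BCNF; decompose into {CourseID, Instructor} and {Credits, Grade, Instructor, Office, StudentID}.
{CourseID, Instructor} has no BCNF violation.
Within {Credits, Grade, Instructor, Office, StudentID}: {Credits, Instructor}⁺ ∩ {Credits, Grade, Instructor, Office, StudentID} = {Credits, Instructor, Office}, not the whole set, so Credits, Instructor -> Office violates BCNF; decompose into {Credits, Instructor, Office} and {Credits, Grade, Instructor, StudentID}.
{Credits, Instructor, Office} has no BCNF violation.
{Credits, Grade, Instructor, StudentID} has no BCNF violation.

{CourseID, Instructor}; {Credits, Grade, Instructor, StudentID}; {Credits, Instructor, Office}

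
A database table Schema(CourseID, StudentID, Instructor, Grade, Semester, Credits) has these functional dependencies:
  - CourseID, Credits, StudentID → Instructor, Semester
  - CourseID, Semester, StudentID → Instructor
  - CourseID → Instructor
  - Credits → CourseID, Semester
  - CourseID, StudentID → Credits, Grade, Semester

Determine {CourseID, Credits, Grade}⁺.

{CourseID, Credits, Grade, Instructor, Semester}

Start with {CourseID, Credits, Grade}.
CourseID → Instructor applies; add {Instructor} → now {CourseID, Credits, Grade, Instructor}.
Credits → CourseID, Semester applies; add {Semester} → now {CourseID, Credits, Grade, Instructor, Semester}.
No further FD applies.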